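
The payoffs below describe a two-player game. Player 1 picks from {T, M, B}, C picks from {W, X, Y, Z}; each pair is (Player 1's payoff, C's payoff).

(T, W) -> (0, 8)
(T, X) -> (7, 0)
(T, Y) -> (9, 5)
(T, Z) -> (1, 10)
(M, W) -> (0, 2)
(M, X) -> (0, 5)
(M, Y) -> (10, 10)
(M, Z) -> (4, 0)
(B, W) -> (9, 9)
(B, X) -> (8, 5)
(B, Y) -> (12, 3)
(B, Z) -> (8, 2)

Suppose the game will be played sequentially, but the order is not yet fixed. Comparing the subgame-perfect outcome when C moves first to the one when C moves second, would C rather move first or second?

If Player 1 leads: C's best replies are T→Z, M→Y, B→W; Player 1's induced payoffs 1, 10, 9; outcome (M, Y), payoffs (10, 10).
If C leads: Player 1's best replies are W→B, X→B, Y→B, Z→B; C's induced payoffs 9, 5, 3, 2; outcome (B, W), payoffs (9, 9).
C gets 9 moving first and 10 moving second, so C prefers to move second.

second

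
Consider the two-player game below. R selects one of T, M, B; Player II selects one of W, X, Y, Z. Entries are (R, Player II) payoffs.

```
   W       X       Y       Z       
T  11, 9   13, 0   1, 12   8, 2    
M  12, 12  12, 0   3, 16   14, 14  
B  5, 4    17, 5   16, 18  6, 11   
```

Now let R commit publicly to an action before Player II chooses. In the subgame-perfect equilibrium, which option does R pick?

Backward induction with R moving first.
- T: BR = Y, leader payoff 1.
- M: BR = Y, leader payoff 3.
- B: BR = Y, leader payoff 16.
Among 1, 3, 16, the best is 16 at B. Subgame-perfect outcome: (B, Y) with payoffs (16, 18).

B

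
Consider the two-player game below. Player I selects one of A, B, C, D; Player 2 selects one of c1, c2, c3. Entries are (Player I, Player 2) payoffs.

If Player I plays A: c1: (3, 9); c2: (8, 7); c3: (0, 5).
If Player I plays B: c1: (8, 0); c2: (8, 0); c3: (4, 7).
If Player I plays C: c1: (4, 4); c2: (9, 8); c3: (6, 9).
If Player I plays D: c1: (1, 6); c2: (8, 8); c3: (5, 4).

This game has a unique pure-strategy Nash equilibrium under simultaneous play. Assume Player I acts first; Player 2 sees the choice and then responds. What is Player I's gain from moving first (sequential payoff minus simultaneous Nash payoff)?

2

Work backward from Player 2's decision.
- A: BR = c1, leader payoff 3.
- B: BR = c3, leader payoff 4.
- C: BR = c3, leader payoff 6.
- D: BR = c2, leader payoff 8.
Maximizing over 3, 4, 6, 8, Player I chooses D. Subgame-perfect outcome: (D, c2) with payoffs (8, 8).
Under simultaneous play:
Player I's best replies: c1→B; c2→C; c3→C.
Player 2's best replies: A→c1; B→c3; C→c3; D→c2.
Only (C, c3) has each player best-responding; Nash payoffs (6, 9).
Player I's commitment gain: 8 − 6 = 2.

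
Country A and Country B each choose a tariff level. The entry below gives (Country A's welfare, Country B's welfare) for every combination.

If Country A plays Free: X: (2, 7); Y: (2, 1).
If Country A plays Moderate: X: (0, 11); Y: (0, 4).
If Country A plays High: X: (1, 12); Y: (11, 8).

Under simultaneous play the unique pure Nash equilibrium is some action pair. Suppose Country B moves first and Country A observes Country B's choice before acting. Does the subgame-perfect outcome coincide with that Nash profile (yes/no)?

no

Country A best-responds to each possible Country B move:
- X → Country A plays Free (best of 2, 0, 1); Country B gets 7.
- Y → Country A plays High (best of 2, 0, 11); Country B gets 8.
Among 7, 8, the best is 8 at Y. Subgame-perfect outcome: (High, Y) with payoffs (11, 8).
For the simultaneous game, intersect best replies.
Country A's best replies: X→Free; Y→High.
Country B's best replies: Free→X; Moderate→X; High→X.
The unique mutual best reply is (Free, X), giving (2, 7).
Sequential outcome (High, Y) differs from the Nash profile (Free, X).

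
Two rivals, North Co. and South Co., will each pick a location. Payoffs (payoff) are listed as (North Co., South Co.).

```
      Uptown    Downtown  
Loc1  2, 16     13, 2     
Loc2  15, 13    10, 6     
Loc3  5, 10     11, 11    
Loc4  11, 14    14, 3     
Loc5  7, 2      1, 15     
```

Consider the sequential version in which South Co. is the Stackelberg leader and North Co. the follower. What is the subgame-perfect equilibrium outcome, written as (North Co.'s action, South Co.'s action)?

(Loc2, Uptown)

Work backward from North Co.'s decision.
- Uptown: North Co. compares 2, 15, 5, 11, 7 and picks Loc2; South Co. would get 13.
- Downtown: North Co. compares 13, 10, 11, 14, 1 and picks Loc4; South Co. would get 3.
Among 13, 3, the best is 13 at Uptown. Subgame-perfect outcome: (Loc2, Uptown) with payoffs (15, 13).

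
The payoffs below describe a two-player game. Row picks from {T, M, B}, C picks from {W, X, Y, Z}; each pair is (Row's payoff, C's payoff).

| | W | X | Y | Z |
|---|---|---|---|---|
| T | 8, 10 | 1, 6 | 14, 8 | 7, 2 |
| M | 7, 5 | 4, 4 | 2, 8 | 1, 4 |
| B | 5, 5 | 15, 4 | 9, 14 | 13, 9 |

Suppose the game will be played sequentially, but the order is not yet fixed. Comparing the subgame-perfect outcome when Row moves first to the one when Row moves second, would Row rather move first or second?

first

If Row leads: C's best replies are T→W, M→Y, B→Y; Row's induced payoffs 8, 2, 9; outcome (B, Y), payoffs (9, 14).
If C leads: Row's best replies are W→T, X→B, Y→T, Z→B; C's induced payoffs 10, 4, 8, 9; outcome (T, W), payoffs (8, 10).
Row gets 9 moving first and 8 moving second, so Row prefers to move first.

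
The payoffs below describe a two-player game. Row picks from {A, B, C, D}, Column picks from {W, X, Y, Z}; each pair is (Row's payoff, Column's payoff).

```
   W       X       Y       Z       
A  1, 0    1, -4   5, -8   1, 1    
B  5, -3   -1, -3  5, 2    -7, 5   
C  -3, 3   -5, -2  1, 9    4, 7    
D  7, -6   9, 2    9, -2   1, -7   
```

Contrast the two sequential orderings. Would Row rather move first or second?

If Row leads: Column's best replies are A→Z, B→Z, C→Y, D→X; Row's induced payoffs 1, -7, 1, 9; outcome (D, X), payoffs (9, 2).
If Column leads: Row's best replies are W→D, X→D, Y→D, Z→C; Column's induced payoffs -6, 2, -2, 7; outcome (C, Z), payoffs (4, 7).
Row gets 9 moving first and 4 moving second, so Row prefers to move first.

first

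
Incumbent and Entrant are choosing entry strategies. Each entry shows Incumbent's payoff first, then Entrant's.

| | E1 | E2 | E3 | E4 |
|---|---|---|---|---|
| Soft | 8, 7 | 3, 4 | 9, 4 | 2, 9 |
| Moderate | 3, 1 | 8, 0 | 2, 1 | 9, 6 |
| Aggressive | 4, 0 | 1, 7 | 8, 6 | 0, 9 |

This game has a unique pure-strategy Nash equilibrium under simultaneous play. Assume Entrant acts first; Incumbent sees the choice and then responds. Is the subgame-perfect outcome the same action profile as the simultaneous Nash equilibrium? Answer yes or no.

Solve by backward induction (Entrant leads).
- E1 → Incumbent plays Soft (best of 8, 3, 4); Entrant gets 7.
- E2 → Incumbent plays Moderate (best of 3, 8, 1); Entrant gets 0.
- E3 → Incumbent plays Soft (best of 9, 2, 8); Entrant gets 4.
- E4 → Incumbent plays Moderate (best of 2, 9, 0); Entrant gets 6.
Among 7, 0, 4, 6, the best is 7 at E1. Subgame-perfect outcome: (Soft, E1) with payoffs (8, 7).
For the simultaneous game, intersect best replies.
Incumbent's best replies: E1→Soft; E2→Moderate; E3→Soft; E4→Moderate.
Entrant's best replies: Soft→E4; Moderate→E4; Aggressive→E4.
The unique mutual best reply is (Moderate, E4), giving (9, 6).
Sequential outcome (Soft, E1) differs from the Nash profile (Moderate, E4).

no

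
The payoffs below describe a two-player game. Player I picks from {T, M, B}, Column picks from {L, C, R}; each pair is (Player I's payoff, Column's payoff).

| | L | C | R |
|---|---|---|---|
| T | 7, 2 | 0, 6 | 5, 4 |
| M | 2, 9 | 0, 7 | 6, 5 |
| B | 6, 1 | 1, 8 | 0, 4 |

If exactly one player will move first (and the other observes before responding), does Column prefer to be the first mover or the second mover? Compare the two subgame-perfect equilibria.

If Player I leads: Column's best replies are T→C, M→L, B→C; Player I's induced payoffs 0, 2, 1; outcome (M, L), payoffs (2, 9).
If Column leads: Player I's best replies are L→T, C→B, R→M; Column's induced payoffs 2, 8, 5; outcome (B, C), payoffs (1, 8).
Column gets 8 moving first and 9 moving second, so Column prefers to move second.

second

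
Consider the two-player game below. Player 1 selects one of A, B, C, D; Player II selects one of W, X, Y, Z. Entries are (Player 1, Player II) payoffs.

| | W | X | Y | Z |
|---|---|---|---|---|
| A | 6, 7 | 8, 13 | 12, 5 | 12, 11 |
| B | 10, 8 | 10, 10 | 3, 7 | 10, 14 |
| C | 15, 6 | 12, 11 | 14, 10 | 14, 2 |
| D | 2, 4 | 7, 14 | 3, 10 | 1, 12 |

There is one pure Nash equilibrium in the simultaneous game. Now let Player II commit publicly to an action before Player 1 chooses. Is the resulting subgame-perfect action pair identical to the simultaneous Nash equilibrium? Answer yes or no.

yes

Player 1 best-responds to each possible Player II move:
- W → Player 1 plays C (best of 6, 10, 15, 2); Player II gets 6.
- X → Player 1 plays C (best of 8, 10, 12, 7); Player II gets 11.
- Y → Player 1 plays C (best of 12, 3, 14, 3); Player II gets 10.
- Z → Player 1 plays C (best of 12, 10, 14, 1); Player II gets 2.
Among 6, 11, 10, 2, the best is 11 at X. Subgame-perfect outcome: (C, X) with payoffs (12, 11).
Now find the simultaneous Nash equilibrium.
Player 1's best replies: W→C; X→C; Y→C; Z→C.
Player II's best replies: A→X; B→Z; C→X; D→X.
Only (C, X) has each player best-responding; Nash payoffs (12, 11).
Sequential outcome (C, X) coincides with the Nash profile (C, X).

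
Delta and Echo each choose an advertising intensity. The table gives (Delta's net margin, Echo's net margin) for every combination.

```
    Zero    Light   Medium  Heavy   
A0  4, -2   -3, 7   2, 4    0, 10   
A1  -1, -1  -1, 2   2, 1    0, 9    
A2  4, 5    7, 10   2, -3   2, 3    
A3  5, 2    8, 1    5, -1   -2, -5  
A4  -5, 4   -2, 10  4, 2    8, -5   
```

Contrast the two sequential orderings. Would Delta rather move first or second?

first

If Delta leads: Echo's best replies are A0→Heavy, A1→Heavy, A2→Light, A3→Zero, A4→Light; Delta's induced payoffs 0, 0, 7, 5, -2; outcome (A2, Light), payoffs (7, 10).
If Echo leads: Delta's best replies are Zero→A3, Light→A3, Medium→A3, Heavy→A4; Echo's induced payoffs 2, 1, -1, -5; outcome (A3, Zero), payoffs (5, 2).
Delta gets 7 moving first and 5 moving second, so Delta prefers to move first.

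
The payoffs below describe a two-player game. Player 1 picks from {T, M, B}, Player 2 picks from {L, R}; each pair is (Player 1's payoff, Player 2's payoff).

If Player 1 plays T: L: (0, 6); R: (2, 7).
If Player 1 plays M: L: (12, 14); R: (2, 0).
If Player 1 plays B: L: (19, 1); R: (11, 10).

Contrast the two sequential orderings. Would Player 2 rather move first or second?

second

If Player 1 leads: Player 2's best replies are T→R, M→L, B→R; Player 1's induced payoffs 2, 12, 11; outcome (M, L), payoffs (12, 14).
If Player 2 leads: Player 1's best replies are L→B, R→B; Player 2's induced payoffs 1, 10; outcome (B, R), payoffs (11, 10).
Player 2 gets 10 moving first and 14 moving second, so Player 2 prefers to move second.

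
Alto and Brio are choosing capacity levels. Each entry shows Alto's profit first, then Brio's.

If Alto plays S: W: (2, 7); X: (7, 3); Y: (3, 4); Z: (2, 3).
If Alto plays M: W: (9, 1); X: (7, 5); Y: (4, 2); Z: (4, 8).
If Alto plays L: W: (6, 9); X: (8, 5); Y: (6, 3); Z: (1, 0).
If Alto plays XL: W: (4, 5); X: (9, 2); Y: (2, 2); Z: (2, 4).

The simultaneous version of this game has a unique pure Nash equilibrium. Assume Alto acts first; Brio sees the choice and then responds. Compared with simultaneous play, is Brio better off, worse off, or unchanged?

better off

Work backward from Brio's decision.
- S: BR = W, leader payoff 2.
- M: BR = Z, leader payoff 4.
- L: BR = W, leader payoff 6.
- XL: BR = W, leader payoff 4.
Among 2, 4, 6, 4, the best is 6 at L. Subgame-perfect outcome: (L, W) with payoffs (6, 9).
Under simultaneous play:
Alto's best replies: W→M; X→XL; Y→L; Z→M.
Brio's best replies: S→W; M→Z; L→W; XL→W.
Only (M, Z) has each player best-responding; Nash payoffs (4, 8).
Brio earns 9 sequentially versus 8 at the Nash outcome: better off.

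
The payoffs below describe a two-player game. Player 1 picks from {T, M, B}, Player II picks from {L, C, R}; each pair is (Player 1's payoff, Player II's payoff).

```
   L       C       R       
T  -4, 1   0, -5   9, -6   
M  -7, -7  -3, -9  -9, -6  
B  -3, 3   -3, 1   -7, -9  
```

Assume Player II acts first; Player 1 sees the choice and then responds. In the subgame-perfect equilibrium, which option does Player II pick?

Solve by backward induction (Player II leads).
- L: BR = B, leader payoff 3.
- C: BR = T, leader payoff -5.
- R: BR = T, leader payoff -6.
Among 3, -5, -6, the best is 3 at L. Subgame-perfect outcome: (B, L) with payoffs (-3, 3).

L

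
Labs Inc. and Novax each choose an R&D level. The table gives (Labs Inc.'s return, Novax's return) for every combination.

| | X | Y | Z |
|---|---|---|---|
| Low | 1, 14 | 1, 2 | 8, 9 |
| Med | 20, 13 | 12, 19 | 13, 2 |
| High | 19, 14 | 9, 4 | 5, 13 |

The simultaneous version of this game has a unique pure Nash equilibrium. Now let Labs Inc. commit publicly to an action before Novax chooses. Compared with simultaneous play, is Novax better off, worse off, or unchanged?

worse off

Work backward from Novax's decision.
- Low: BR = X, leader payoff 1.
- Med: BR = Y, leader payoff 12.
- High: BR = X, leader payoff 19.
Labs Inc.'s induced payoffs are 1, 12, 19, so Labs Inc. commits to High. Subgame-perfect outcome: (High, X) with payoffs (19, 14).
Under simultaneous play:
Labs Inc.'s best replies: X→Med; Y→Med; Z→Med.
Novax's best replies: Low→X; Med→Y; High→X.
Only (Med, Y) has each player best-responding; Nash payoffs (12, 19).
Novax earns 14 sequentially versus 19 at the Nash outcome: worse off.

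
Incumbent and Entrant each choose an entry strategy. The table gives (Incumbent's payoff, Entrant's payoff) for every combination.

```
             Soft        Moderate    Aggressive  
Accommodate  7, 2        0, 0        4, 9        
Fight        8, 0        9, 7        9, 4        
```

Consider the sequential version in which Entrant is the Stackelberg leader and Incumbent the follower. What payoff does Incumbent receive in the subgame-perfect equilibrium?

Backward induction with Entrant moving first.
- Soft: Incumbent compares 7, 8 and picks Fight; Entrant would get 0.
- Moderate: Incumbent compares 0, 9 and picks Fight; Entrant would get 7.
- Aggressive: Incumbent compares 4, 9 and picks Fight; Entrant would get 4.
Among 0, 7, 4, the best is 7 at Moderate. Subgame-perfect outcome: (Fight, Moderate) with payoffs (9, 7).

9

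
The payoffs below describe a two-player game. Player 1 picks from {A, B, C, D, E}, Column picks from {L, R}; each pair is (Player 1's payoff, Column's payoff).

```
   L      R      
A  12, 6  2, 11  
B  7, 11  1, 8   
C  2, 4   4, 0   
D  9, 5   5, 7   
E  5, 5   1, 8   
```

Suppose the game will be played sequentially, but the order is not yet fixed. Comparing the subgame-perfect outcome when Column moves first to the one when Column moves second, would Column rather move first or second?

If Player 1 leads: Column's best replies are A→R, B→L, C→L, D→R, E→R; Player 1's induced payoffs 2, 7, 2, 5, 1; outcome (B, L), payoffs (7, 11).
If Column leads: Player 1's best replies are L→A, R→D; Column's induced payoffs 6, 7; outcome (D, R), payoffs (5, 7).
Column gets 7 moving first and 11 moving second, so Column prefers to move second.

second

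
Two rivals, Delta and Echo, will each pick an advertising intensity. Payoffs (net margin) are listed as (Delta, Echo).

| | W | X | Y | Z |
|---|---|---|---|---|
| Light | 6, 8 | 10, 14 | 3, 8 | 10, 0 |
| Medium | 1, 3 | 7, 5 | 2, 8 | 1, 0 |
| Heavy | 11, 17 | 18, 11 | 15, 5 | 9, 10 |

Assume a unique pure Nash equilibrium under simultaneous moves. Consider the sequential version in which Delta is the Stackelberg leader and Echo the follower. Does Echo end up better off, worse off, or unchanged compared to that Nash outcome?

unchanged

Backward induction with Delta moving first.
- Light: Echo compares 8, 14, 8, 0 and picks X; Delta would get 10.
- Medium: Echo compares 3, 5, 8, 0 and picks Y; Delta would get 2.
- Heavy: Echo compares 17, 11, 5, 10 and picks W; Delta would get 11.
Among 10, 2, 11, the best is 11 at Heavy. Subgame-perfect outcome: (Heavy, W) with payoffs (11, 17).
Under simultaneous play:
Delta's best replies: W→Heavy; X→Heavy; Y→Heavy; Z→Light.
Echo's best replies: Light→X; Medium→Y; Heavy→W.
The unique mutual best reply is (Heavy, W), giving (11, 17).
Echo earns 17 sequentially versus 17 at the Nash outcome: unchanged.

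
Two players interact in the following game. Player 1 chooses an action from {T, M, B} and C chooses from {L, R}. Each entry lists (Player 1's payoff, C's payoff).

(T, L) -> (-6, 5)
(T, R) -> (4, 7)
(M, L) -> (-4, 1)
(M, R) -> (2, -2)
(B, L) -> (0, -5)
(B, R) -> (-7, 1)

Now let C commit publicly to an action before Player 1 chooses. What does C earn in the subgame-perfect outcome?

Backward induction with C moving first.
- L → Player 1 plays B (best of -6, -4, 0); C gets -5.
- R → Player 1 plays T (best of 4, 2, -7); C gets 7.
Maximizing over -5, 7, C chooses R. Subgame-perfect outcome: (T, R) with payoffs (4, 7).

7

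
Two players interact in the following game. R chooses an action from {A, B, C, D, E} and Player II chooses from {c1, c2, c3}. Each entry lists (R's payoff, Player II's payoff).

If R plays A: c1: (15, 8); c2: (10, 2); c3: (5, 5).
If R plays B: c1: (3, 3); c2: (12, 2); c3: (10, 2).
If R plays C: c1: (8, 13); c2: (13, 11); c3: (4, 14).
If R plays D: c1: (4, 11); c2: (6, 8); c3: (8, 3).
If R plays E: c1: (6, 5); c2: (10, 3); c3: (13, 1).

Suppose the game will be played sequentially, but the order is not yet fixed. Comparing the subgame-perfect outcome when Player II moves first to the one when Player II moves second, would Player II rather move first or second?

If R leads: Player II's best replies are A→c1, B→c1, C→c3, D→c1, E→c1; R's induced payoffs 15, 3, 4, 4, 6; outcome (A, c1), payoffs (15, 8).
If Player II leads: R's best replies are c1→A, c2→C, c3→E; Player II's induced payoffs 8, 11, 1; outcome (C, c2), payoffs (13, 11).
Player II gets 11 moving first and 8 moving second, so Player II prefers to move first.

first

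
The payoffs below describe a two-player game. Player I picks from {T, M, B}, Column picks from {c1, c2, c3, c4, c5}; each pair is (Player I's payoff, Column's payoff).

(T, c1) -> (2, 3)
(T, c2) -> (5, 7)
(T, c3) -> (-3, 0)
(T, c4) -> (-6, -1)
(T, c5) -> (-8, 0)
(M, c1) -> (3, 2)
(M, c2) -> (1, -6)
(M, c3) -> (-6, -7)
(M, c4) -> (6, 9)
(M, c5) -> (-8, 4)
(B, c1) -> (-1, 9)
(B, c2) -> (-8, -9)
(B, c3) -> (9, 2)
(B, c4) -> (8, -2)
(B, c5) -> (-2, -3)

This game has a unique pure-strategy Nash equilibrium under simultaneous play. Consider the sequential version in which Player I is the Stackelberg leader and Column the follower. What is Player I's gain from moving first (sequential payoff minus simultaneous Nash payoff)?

1

Backward induction with Player I moving first.
- T → Column plays c2 (best of 3, 7, 0, -1, 0); Player I gets 5.
- M → Column plays c4 (best of 2, -6, -7, 9, 4); Player I gets 6.
- B → Column plays c1 (best of 9, -9, 2, -2, -3); Player I gets -1.
Among 5, 6, -1, the best is 6 at M. Subgame-perfect outcome: (M, c4) with payoffs (6, 9).
For the simultaneous game, intersect best replies.
Player I's best replies: c1→M; c2→T; c3→B; c4→B; c5→B.
Column's best replies: T→c2; M→c4; B→c1.
The unique mutual best reply is (T, c2), giving (5, 7).
Player I's commitment gain: 6 − 5 = 1.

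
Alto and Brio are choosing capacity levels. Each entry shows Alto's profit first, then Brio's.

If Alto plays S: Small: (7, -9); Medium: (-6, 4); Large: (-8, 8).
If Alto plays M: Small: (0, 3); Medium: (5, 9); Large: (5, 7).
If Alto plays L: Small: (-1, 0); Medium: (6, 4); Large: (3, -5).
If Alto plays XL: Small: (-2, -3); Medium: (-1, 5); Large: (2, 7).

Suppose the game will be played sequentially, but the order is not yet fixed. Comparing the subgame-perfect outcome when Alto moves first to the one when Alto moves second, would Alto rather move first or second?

If Alto leads: Brio's best replies are S→Large, M→Medium, L→Medium, XL→Large; Alto's induced payoffs -8, 5, 6, 2; outcome (L, Medium), payoffs (6, 4).
If Brio leads: Alto's best replies are Small→S, Medium→L, Large→M; Brio's induced payoffs -9, 4, 7; outcome (M, Large), payoffs (5, 7).
Alto gets 6 moving first and 5 moving second, so Alto prefers to move first.

first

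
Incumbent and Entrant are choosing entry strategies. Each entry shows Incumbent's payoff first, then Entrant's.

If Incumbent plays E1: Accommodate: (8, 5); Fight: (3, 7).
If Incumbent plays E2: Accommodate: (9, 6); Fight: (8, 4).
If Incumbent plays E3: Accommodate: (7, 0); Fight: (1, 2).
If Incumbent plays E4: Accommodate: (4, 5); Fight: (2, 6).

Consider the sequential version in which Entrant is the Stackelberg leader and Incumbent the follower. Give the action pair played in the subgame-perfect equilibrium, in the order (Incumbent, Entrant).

(E2, Accommodate)

Backward induction with Entrant moving first.
- Accommodate: BR = E2, leader payoff 6.
- Fight: BR = E2, leader payoff 4.
Among 6, 4, the best is 6 at Accommodate. Subgame-perfect outcome: (E2, Accommodate) with payoffs (9, 6).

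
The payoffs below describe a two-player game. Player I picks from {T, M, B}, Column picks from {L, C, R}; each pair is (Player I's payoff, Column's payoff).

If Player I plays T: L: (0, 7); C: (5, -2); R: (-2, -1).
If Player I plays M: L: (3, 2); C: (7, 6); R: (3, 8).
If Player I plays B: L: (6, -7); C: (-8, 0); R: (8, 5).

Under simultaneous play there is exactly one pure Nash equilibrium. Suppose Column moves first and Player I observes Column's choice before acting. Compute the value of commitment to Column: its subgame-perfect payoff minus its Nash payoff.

Work backward from Player I's decision.
- L → Player I plays B (best of 0, 3, 6); Column gets -7.
- C → Player I plays M (best of 5, 7, -8); Column gets 6.
- R → Player I plays B (best of -2, 3, 8); Column gets 5.
Maximizing over -7, 6, 5, Column chooses C. Subgame-perfect outcome: (M, C) with payoffs (7, 6).
Now find the simultaneous Nash equilibrium.
Player I's best replies: L→B; C→M; R→B.
Column's best replies: T→L; M→R; B→R.
The unique mutual best reply is (B, R), giving (8, 5).
Column's commitment gain: 6 − 5 = 1.

1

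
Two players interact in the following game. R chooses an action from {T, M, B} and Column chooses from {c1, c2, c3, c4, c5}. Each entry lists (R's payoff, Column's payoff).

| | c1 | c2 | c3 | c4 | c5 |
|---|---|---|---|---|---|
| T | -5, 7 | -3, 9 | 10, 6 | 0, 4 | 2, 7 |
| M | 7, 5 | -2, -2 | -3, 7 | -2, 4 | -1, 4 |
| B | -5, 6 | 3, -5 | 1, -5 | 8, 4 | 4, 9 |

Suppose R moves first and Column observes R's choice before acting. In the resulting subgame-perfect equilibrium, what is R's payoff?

4

Column best-responds to each possible R move:
- T → Column plays c2 (best of 7, 9, 6, 4, 7); R gets -3.
- M → Column plays c3 (best of 5, -2, 7, 4, 4); R gets -3.
- B → Column plays c5 (best of 6, -5, -5, 4, 9); R gets 4.
Among -3, -3, 4, the best is 4 at B. Subgame-perfect outcome: (B, c5) with payoffs (4, 9).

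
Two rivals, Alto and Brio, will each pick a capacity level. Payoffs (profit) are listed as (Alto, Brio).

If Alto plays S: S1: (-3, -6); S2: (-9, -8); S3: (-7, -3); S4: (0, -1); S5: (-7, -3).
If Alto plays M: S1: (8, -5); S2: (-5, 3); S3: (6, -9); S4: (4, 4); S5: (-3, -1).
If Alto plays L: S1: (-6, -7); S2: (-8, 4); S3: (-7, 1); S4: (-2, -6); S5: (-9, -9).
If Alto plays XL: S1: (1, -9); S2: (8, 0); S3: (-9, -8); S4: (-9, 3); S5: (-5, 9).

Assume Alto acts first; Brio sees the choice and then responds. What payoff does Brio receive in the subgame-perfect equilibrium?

4

Brio best-responds to each possible Alto move:
- S → Brio plays S4 (best of -6, -8, -3, -1, -3); Alto gets 0.
- M → Brio plays S4 (best of -5, 3, -9, 4, -1); Alto gets 4.
- L → Brio plays S2 (best of -7, 4, 1, -6, -9); Alto gets -8.
- XL → Brio plays S5 (best of -9, 0, -8, 3, 9); Alto gets -5.
Maximizing over 0, 4, -8, -5, Alto chooses M. Subgame-perfect outcome: (M, S4) with payoffs (4, 4).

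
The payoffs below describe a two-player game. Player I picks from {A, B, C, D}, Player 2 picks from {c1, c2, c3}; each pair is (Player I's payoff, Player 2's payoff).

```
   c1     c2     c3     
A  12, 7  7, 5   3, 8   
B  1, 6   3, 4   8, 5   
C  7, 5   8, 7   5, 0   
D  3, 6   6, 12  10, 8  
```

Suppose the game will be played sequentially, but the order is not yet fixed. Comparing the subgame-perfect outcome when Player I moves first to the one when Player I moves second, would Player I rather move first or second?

second

If Player I leads: Player 2's best replies are A→c3, B→c1, C→c2, D→c2; Player I's induced payoffs 3, 1, 8, 6; outcome (C, c2), payoffs (8, 7).
If Player 2 leads: Player I's best replies are c1→A, c2→C, c3→D; Player 2's induced payoffs 7, 7, 8; outcome (D, c3), payoffs (10, 8).
Player I gets 8 moving first and 10 moving second, so Player I prefers to move second.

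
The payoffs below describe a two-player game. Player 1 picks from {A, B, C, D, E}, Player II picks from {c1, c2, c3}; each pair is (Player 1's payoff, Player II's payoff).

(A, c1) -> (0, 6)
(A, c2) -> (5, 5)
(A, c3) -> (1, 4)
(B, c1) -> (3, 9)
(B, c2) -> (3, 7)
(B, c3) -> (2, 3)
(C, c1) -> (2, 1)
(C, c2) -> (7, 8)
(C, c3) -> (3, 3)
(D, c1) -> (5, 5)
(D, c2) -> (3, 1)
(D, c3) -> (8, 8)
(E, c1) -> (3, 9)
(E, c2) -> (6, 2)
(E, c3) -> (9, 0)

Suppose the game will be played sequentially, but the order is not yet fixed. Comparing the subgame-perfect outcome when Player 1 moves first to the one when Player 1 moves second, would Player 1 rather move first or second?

If Player 1 leads: Player II's best replies are A→c1, B→c1, C→c2, D→c3, E→c1; Player 1's induced payoffs 0, 3, 7, 8, 3; outcome (D, c3), payoffs (8, 8).
If Player II leads: Player 1's best replies are c1→D, c2→C, c3→E; Player II's induced payoffs 5, 8, 0; outcome (C, c2), payoffs (7, 8).
Player 1 gets 8 moving first and 7 moving second, so Player 1 prefers to move first.

first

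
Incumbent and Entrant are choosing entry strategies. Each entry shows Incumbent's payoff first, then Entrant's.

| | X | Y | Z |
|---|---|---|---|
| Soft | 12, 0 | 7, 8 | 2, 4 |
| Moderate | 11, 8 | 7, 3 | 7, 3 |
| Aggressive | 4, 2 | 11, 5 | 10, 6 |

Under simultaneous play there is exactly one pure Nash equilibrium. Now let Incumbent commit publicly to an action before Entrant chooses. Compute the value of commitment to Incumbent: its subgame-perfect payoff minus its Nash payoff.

1

Solve by backward induction (Incumbent leads).
- Soft: BR = Y, leader payoff 7.
- Moderate: BR = X, leader payoff 11.
- Aggressive: BR = Z, leader payoff 10.
Incumbent's induced payoffs are 7, 11, 10, so Incumbent commits to Moderate. Subgame-perfect outcome: (Moderate, X) with payoffs (11, 8).
Under simultaneous play:
Incumbent's best replies: X→Soft; Y→Aggressive; Z→Aggressive.
Entrant's best replies: Soft→Y; Moderate→X; Aggressive→Z.
The unique mutual best reply is (Aggressive, Z), giving (10, 6).
Incumbent's commitment gain: 11 − 10 = 1.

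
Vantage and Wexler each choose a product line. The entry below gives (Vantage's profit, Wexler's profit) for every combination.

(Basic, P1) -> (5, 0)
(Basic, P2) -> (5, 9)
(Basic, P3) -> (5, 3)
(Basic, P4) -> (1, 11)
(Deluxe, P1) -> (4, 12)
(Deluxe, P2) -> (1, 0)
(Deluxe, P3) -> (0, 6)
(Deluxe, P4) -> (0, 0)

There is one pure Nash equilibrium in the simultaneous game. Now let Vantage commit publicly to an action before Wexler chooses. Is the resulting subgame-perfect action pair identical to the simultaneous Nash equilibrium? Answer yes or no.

no

Work backward from Wexler's decision.
- Basic: Wexler compares 0, 9, 3, 11 and picks P4; Vantage would get 1.
- Deluxe: Wexler compares 12, 0, 6, 0 and picks P1; Vantage would get 4.
Maximizing over 1, 4, Vantage chooses Deluxe. Subgame-perfect outcome: (Deluxe, P1) with payoffs (4, 12).
Now find the simultaneous Nash equilibrium.
Vantage's best replies: P1→Basic; P2→Basic; P3→Basic; P4→Basic.
Wexler's best replies: Basic→P4; Deluxe→P1.
Only (Basic, P4) has each player best-responding; Nash payoffs (1, 11).
Sequential outcome (Deluxe, P1) differs from the Nash profile (Basic, P4).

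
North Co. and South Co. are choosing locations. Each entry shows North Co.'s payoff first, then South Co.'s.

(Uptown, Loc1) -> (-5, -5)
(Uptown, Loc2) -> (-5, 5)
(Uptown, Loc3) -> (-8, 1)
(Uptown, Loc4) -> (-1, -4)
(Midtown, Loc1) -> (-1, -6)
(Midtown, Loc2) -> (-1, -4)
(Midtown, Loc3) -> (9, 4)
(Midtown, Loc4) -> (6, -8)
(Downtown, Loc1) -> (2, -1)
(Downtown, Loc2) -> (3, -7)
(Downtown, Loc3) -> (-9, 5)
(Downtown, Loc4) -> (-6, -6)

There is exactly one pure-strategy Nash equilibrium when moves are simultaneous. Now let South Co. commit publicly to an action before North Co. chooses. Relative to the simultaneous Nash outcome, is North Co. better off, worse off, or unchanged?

unchanged

North Co. best-responds to each possible South Co. move:
- Loc1: North Co. compares -5, -1, 2 and picks Downtown; South Co. would get -1.
- Loc2: North Co. compares -5, -1, 3 and picks Downtown; South Co. would get -7.
- Loc3: North Co. compares -8, 9, -9 and picks Midtown; South Co. would get 4.
- Loc4: North Co. compares -1, 6, -6 and picks Midtown; South Co. would get -8.
Among -1, -7, 4, -8, the best is 4 at Loc3. Subgame-perfect outcome: (Midtown, Loc3) with payoffs (9, 4).
For the simultaneous game, intersect best replies.
North Co.'s best replies: Loc1→Downtown; Loc2→Downtown; Loc3→Midtown; Loc4→Midtown.
South Co.'s best replies: Uptown→Loc2; Midtown→Loc3; Downtown→Loc3.
The unique mutual best reply is (Midtown, Loc3), giving (9, 4).
North Co. earns 9 sequentially versus 9 at the Nash outcome: unchanged.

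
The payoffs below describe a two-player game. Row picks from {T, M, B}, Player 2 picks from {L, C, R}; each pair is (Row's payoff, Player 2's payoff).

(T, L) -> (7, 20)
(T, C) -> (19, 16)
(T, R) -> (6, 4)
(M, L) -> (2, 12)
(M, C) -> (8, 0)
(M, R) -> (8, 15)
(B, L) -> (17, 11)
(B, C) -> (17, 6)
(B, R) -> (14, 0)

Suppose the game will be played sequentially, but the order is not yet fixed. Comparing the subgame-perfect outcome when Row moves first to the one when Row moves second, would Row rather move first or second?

If Row leads: Player 2's best replies are T→L, M→R, B→L; Row's induced payoffs 7, 8, 17; outcome (B, L), payoffs (17, 11).
If Player 2 leads: Row's best replies are L→B, C→T, R→B; Player 2's induced payoffs 11, 16, 0; outcome (T, C), payoffs (19, 16).
Row gets 17 moving first and 19 moving second, so Row prefers to move second.

second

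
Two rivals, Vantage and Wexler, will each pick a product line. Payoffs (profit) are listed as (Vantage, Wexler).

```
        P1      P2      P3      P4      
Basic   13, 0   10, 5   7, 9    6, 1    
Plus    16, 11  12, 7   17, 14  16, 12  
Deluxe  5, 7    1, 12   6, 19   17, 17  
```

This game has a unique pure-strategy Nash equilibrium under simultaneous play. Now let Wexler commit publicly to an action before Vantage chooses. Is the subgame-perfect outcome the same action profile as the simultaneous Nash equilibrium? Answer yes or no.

no

Backward induction with Wexler moving first.
- P1: BR = Plus, leader payoff 11.
- P2: BR = Plus, leader payoff 7.
- P3: BR = Plus, leader payoff 14.
- P4: BR = Deluxe, leader payoff 17.
Wexler's induced payoffs are 11, 7, 14, 17, so Wexler commits to P4. Subgame-perfect outcome: (Deluxe, P4) with payoffs (17, 17).
Under simultaneous play:
Vantage's best replies: P1→Plus; P2→Plus; P3→Plus; P4→Deluxe.
Wexler's best replies: Basic→P3; Plus→P3; Deluxe→P3.
Only (Plus, P3) has each player best-responding; Nash payoffs (17, 14).
Sequential outcome (Deluxe, P4) differs from the Nash profile (Plus, P3).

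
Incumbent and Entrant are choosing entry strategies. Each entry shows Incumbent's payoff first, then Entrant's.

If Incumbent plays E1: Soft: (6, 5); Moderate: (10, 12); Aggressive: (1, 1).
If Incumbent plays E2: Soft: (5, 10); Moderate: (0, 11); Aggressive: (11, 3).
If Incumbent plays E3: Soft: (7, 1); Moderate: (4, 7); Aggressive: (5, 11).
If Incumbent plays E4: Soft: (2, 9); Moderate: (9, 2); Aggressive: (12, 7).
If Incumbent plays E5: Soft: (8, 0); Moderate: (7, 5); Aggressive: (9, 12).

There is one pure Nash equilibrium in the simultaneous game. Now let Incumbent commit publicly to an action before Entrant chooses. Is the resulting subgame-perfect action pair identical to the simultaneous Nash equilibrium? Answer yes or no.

Solve by backward induction (Incumbent leads).
- E1 → Entrant plays Moderate (best of 5, 12, 1); Incumbent gets 10.
- E2 → Entrant plays Moderate (best of 10, 11, 3); Incumbent gets 0.
- E3 → Entrant plays Aggressive (best of 1, 7, 11); Incumbent gets 5.
- E4 → Entrant plays Soft (best of 9, 2, 7); Incumbent gets 2.
- E5 → Entrant plays Aggressive (best of 0, 5, 12); Incumbent gets 9.
Incumbent's induced payoffs are 10, 0, 5, 2, 9, so Incumbent commits to E1. Subgame-perfect outcome: (E1, Moderate) with payoffs (10, 12).
Now find the simultaneous Nash equilibrium.
Incumbent's best replies: Soft→E5; Moderate→E1; Aggressive→E4.
Entrant's best replies: E1→Moderate; E2→Moderate; E3→Aggressive; E4→Soft; E5→Aggressive.
The unique mutual best reply is (E1, Moderate), giving (10, 12).
Sequential outcome (E1, Moderate) coincides with the Nash profile (E1, Moderate).

yes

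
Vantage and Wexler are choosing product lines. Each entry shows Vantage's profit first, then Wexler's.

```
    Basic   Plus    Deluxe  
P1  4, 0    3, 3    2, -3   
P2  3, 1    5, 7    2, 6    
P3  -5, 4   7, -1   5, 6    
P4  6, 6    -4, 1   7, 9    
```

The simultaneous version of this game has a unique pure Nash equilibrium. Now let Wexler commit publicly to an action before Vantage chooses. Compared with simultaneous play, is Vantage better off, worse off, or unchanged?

unchanged

Vantage best-responds to each possible Wexler move:
- Basic → Vantage plays P4 (best of 4, 3, -5, 6); Wexler gets 6.
- Plus → Vantage plays P3 (best of 3, 5, 7, -4); Wexler gets -1.
- Deluxe → Vantage plays P4 (best of 2, 2, 5, 7); Wexler gets 9.
Maximizing over 6, -1, 9, Wexler chooses Deluxe. Subgame-perfect outcome: (P4, Deluxe) with payoffs (7, 9).
For the simultaneous game, intersect best replies.
Vantage's best replies: Basic→P4; Plus→P3; Deluxe→P4.
Wexler's best replies: P1→Plus; P2→Plus; P3→Deluxe; P4→Deluxe.
The unique mutual best reply is (P4, Deluxe), giving (7, 9).
Vantage earns 7 sequentially versus 7 at the Nash outcome: unchanged.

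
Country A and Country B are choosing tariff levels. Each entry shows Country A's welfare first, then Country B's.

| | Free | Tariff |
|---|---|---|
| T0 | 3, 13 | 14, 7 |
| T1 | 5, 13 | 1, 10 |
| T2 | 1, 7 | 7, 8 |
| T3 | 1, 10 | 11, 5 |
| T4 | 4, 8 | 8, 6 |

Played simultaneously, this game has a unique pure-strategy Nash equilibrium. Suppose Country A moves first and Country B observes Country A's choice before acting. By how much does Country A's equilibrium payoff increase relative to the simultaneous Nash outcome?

2

Work backward from Country B's decision.
- T0 → Country B plays Free (best of 13, 7); Country A gets 3.
- T1 → Country B plays Free (best of 13, 10); Country A gets 5.
- T2 → Country B plays Tariff (best of 7, 8); Country A gets 7.
- T3 → Country B plays Free (best of 10, 5); Country A gets 1.
- T4 → Country B plays Free (best of 8, 6); Country A gets 4.
Maximizing over 3, 5, 7, 1, 4, Country A chooses T2. Subgame-perfect outcome: (T2, Tariff) with payoffs (7, 8).
Now find the simultaneous Nash equilibrium.
Country A's best replies: Free→T1; Tariff→T0.
Country B's best replies: T0→Free; T1→Free; T2→Tariff; T3→Free; T4→Free.
Only (T1, Free) has each player best-responding; Nash payoffs (5, 13).
Country A's commitment gain: 7 − 5 = 2.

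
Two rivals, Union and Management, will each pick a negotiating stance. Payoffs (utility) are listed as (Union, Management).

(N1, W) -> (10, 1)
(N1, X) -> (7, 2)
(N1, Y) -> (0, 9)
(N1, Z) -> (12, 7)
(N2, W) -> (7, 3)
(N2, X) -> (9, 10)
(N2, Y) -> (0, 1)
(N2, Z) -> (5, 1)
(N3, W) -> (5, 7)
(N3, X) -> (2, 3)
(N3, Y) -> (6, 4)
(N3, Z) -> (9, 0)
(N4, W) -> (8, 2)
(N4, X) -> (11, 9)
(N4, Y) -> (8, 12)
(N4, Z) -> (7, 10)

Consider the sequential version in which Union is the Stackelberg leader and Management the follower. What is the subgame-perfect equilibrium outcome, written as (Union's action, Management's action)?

(N2, X)

Backward induction with Union moving first.
- N1 → Management plays Y (best of 1, 2, 9, 7); Union gets 0.
- N2 → Management plays X (best of 3, 10, 1, 1); Union gets 9.
- N3 → Management plays W (best of 7, 3, 4, 0); Union gets 5.
- N4 → Management plays Y (best of 2, 9, 12, 10); Union gets 8.
Maximizing over 0, 9, 5, 8, Union chooses N2. Subgame-perfect outcome: (N2, X) with payoffs (9, 10).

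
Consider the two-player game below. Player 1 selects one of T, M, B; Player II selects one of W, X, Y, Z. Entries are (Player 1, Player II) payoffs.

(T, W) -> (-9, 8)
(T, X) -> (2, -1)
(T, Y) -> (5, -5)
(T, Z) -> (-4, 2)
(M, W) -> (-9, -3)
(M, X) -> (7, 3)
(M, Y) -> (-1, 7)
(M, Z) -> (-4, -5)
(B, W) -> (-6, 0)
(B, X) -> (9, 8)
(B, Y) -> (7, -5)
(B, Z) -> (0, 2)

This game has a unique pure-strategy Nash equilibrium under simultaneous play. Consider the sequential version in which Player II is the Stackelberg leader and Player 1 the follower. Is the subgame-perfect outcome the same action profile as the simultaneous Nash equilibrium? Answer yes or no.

Backward induction with Player II moving first.
- W: Player 1 compares -9, -9, -6 and picks B; Player II would get 0.
- X: Player 1 compares 2, 7, 9 and picks B; Player II would get 8.
- Y: Player 1 compares 5, -1, 7 and picks B; Player II would get -5.
- Z: Player 1 compares -4, -4, 0 and picks B; Player II would get 2.
Player II's induced payoffs are 0, 8, -5, 2, so Player II commits to X. Subgame-perfect outcome: (B, X) with payoffs (9, 8).
Under simultaneous play:
Player 1's best replies: W→B; X→B; Y→B; Z→B.
Player II's best replies: T→W; M→Y; B→X.
The unique mutual best reply is (B, X), giving (9, 8).
Sequential outcome (B, X) coincides with the Nash profile (B, X).

yes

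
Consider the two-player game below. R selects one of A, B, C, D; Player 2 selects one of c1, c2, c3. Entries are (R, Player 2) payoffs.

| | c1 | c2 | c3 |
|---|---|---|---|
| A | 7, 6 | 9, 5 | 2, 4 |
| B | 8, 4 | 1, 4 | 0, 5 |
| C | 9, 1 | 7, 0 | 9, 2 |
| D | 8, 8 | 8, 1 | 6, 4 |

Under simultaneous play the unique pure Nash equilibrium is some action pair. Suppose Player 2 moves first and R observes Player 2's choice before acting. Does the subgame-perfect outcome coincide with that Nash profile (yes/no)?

Backward induction with Player 2 moving first.
- c1 → R plays C (best of 7, 8, 9, 8); Player 2 gets 1.
- c2 → R plays A (best of 9, 1, 7, 8); Player 2 gets 5.
- c3 → R plays C (best of 2, 0, 9, 6); Player 2 gets 2.
Maximizing over 1, 5, 2, Player 2 chooses c2. Subgame-perfect outcome: (A, c2) with payoffs (9, 5).
Under simultaneous play:
R's best replies: c1→C; c2→A; c3→C.
Player 2's best replies: A→c1; B→c3; C→c3; D→c1.
The unique mutual best reply is (C, c3), giving (9, 2).
Sequential outcome (A, c2) differs from the Nash profile (C, c3).

no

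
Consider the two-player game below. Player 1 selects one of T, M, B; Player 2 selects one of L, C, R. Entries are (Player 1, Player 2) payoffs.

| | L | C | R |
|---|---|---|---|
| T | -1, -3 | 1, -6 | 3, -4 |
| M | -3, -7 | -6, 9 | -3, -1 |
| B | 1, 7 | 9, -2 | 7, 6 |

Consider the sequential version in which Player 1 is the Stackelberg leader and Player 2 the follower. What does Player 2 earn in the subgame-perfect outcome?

7

Work backward from Player 2's decision.
- T: BR = L, leader payoff -1.
- M: BR = C, leader payoff -6.
- B: BR = L, leader payoff 1.
Player 1's induced payoffs are -1, -6, 1, so Player 1 commits to B. Subgame-perfect outcome: (B, L) with payoffs (1, 7).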